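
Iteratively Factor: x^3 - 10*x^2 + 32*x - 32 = (x - 4)*(x^2 - 6*x + 8) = (x - 4)^2*(x - 2)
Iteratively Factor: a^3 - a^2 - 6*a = (a - 3)*(a^2 + 2*a) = (a - 3)*(a + 2)*(a)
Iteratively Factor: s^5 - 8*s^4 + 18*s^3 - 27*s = (s)*(s^4 - 8*s^3 + 18*s^2 - 27) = s*(s - 3)*(s^3 - 5*s^2 + 3*s + 9) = s*(s - 3)^2*(s^2 - 2*s - 3) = s*(s - 3)^2*(s + 1)*(s - 3)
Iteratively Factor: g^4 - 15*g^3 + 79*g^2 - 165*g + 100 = (g - 5)*(g^3 - 10*g^2 + 29*g - 20) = (g - 5)^2*(g^2 - 5*g + 4) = (g - 5)^2*(g - 4)*(g - 1)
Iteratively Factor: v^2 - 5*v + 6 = (v - 2)*(v - 3)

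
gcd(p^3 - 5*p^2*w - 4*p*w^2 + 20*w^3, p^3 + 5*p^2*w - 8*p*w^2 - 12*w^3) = p - 2*w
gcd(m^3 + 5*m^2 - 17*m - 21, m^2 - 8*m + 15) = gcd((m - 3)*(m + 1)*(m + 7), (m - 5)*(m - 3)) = m - 3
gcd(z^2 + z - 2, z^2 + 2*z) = z + 2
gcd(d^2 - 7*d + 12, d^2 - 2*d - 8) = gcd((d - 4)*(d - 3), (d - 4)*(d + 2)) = d - 4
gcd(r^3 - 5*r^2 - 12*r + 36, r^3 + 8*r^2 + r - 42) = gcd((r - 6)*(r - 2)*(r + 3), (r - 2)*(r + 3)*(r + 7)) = r^2 + r - 6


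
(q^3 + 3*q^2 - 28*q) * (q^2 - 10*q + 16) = q^5 - 7*q^4 - 42*q^3 + 328*q^2 - 448*q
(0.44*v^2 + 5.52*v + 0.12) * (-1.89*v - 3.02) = -0.8316*v^3 - 11.7616*v^2 - 16.8972*v - 0.3624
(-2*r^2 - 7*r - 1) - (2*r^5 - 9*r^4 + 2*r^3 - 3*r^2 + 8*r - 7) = -2*r^5 + 9*r^4 - 2*r^3 + r^2 - 15*r + 6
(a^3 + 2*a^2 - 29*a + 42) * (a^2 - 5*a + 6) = a^5 - 3*a^4 - 33*a^3 + 199*a^2 - 384*a + 252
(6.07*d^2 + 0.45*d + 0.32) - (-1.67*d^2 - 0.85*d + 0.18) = 7.74*d^2 + 1.3*d + 0.14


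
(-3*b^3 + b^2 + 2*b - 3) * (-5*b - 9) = 15*b^4 + 22*b^3 - 19*b^2 - 3*b + 27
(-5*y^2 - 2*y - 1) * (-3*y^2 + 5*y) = 15*y^4 - 19*y^3 - 7*y^2 - 5*y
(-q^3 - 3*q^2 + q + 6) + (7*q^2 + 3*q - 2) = -q^3 + 4*q^2 + 4*q + 4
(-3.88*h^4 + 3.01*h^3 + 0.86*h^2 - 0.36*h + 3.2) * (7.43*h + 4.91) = -28.8284*h^5 + 3.3135*h^4 + 21.1689*h^3 + 1.5478*h^2 + 22.0084*h + 15.712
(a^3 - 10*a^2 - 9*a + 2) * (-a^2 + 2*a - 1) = -a^5 + 12*a^4 - 12*a^3 - 10*a^2 + 13*a - 2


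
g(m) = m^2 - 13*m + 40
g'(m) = 2*m - 13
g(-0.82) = 51.33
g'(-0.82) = -14.64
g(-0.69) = 49.45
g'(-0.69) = -14.38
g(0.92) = 28.89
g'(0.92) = -11.16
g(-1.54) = 62.39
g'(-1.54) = -16.08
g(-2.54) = 79.47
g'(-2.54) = -18.08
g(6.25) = -2.19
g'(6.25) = -0.50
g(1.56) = 22.15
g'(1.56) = -9.88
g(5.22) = -0.61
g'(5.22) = -2.56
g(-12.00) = 340.00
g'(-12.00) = -37.00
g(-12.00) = 340.00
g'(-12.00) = -37.00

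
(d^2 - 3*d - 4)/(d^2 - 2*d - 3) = (d - 4)/(d - 3)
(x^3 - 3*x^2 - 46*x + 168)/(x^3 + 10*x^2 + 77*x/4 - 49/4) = 4*(x^2 - 10*x + 24)/(4*x^2 + 12*x - 7)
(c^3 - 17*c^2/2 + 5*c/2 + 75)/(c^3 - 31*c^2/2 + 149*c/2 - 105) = (2*c^2 - 5*c - 25)/(2*c^2 - 19*c + 35)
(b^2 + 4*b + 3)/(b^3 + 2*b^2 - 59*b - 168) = (b + 1)/(b^2 - b - 56)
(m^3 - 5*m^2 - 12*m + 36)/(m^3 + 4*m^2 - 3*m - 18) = (m - 6)/(m + 3)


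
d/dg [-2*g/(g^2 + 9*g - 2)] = 2*(g^2 + 2)/(g^4 + 18*g^3 + 77*g^2 - 36*g + 4)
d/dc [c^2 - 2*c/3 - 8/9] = 2*c - 2/3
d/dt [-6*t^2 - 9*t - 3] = -12*t - 9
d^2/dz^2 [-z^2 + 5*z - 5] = -2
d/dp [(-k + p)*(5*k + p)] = 4*k + 2*p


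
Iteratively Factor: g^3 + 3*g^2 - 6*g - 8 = (g + 4)*(g^2 - g - 2) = (g + 1)*(g + 4)*(g - 2)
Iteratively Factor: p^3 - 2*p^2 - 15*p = (p - 5)*(p^2 + 3*p) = p*(p - 5)*(p + 3)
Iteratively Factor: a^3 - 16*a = (a - 4)*(a^2 + 4*a) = a*(a - 4)*(a + 4)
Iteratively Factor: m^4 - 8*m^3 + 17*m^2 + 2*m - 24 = (m - 4)*(m^3 - 4*m^2 + m + 6) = (m - 4)*(m - 2)*(m^2 - 2*m - 3) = (m - 4)*(m - 3)*(m - 2)*(m + 1)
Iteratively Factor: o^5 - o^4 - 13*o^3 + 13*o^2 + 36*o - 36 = (o - 3)*(o^4 + 2*o^3 - 7*o^2 - 8*o + 12) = (o - 3)*(o - 2)*(o^3 + 4*o^2 + o - 6) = (o - 3)*(o - 2)*(o - 1)*(o^2 + 5*o + 6) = (o - 3)*(o - 2)*(o - 1)*(o + 2)*(o + 3)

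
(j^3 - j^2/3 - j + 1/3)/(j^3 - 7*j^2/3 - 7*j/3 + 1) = (j - 1)/(j - 3)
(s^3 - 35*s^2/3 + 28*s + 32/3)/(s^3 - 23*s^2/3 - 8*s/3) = (s - 4)/s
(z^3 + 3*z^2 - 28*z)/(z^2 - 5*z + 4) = z*(z + 7)/(z - 1)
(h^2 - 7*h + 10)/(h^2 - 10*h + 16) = (h - 5)/(h - 8)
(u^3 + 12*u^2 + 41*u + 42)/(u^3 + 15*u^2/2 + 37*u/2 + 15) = 2*(u + 7)/(2*u + 5)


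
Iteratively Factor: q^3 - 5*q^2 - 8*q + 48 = (q + 3)*(q^2 - 8*q + 16) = (q - 4)*(q + 3)*(q - 4)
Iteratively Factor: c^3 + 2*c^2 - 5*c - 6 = (c + 1)*(c^2 + c - 6) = (c - 2)*(c + 1)*(c + 3)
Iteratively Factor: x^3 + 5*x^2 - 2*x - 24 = (x + 3)*(x^2 + 2*x - 8) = (x - 2)*(x + 3)*(x + 4)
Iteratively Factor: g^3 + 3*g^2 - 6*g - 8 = (g + 4)*(g^2 - g - 2) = (g + 1)*(g + 4)*(g - 2)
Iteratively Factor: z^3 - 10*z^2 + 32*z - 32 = (z - 4)*(z^2 - 6*z + 8) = (z - 4)^2*(z - 2)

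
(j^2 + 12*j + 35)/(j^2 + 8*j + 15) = (j + 7)/(j + 3)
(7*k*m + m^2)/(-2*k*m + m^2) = (-7*k - m)/(2*k - m)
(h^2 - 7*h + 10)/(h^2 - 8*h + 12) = (h - 5)/(h - 6)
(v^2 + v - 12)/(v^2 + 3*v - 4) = (v - 3)/(v - 1)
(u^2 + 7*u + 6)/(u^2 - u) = (u^2 + 7*u + 6)/(u*(u - 1))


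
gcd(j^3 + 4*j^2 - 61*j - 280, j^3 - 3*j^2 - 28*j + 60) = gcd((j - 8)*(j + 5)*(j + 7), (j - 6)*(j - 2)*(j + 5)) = j + 5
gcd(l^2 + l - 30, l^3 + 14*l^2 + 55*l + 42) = l + 6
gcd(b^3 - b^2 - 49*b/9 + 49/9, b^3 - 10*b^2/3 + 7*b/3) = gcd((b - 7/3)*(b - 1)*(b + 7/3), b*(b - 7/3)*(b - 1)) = b^2 - 10*b/3 + 7/3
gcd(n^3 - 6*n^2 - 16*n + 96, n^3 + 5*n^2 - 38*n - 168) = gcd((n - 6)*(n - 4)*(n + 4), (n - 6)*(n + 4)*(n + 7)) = n^2 - 2*n - 24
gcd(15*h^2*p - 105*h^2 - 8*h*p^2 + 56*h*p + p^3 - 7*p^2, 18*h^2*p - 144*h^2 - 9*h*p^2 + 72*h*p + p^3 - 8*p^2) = -3*h + p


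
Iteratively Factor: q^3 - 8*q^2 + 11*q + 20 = (q + 1)*(q^2 - 9*q + 20) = (q - 4)*(q + 1)*(q - 5)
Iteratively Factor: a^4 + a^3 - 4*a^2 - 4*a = (a + 2)*(a^3 - a^2 - 2*a) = (a - 2)*(a + 2)*(a^2 + a) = a*(a - 2)*(a + 2)*(a + 1)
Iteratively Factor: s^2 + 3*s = (s + 3)*(s)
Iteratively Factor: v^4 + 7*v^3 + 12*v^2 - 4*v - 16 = (v + 2)*(v^3 + 5*v^2 + 2*v - 8) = (v + 2)*(v + 4)*(v^2 + v - 2) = (v + 2)^2*(v + 4)*(v - 1)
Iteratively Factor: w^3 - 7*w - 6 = (w + 1)*(w^2 - w - 6) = (w + 1)*(w + 2)*(w - 3)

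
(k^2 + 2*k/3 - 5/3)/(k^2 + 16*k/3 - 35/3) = (3*k^2 + 2*k - 5)/(3*k^2 + 16*k - 35)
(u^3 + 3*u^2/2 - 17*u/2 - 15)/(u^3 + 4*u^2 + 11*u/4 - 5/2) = 2*(u - 3)/(2*u - 1)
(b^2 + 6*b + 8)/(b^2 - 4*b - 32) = (b + 2)/(b - 8)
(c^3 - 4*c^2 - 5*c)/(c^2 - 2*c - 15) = c*(c + 1)/(c + 3)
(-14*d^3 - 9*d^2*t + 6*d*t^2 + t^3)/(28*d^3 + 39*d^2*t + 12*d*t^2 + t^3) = (-2*d + t)/(4*d + t)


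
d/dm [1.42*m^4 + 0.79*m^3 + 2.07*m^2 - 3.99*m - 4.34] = 5.68*m^3 + 2.37*m^2 + 4.14*m - 3.99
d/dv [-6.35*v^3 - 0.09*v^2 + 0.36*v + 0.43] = -19.05*v^2 - 0.18*v + 0.36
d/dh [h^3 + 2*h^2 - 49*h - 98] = 3*h^2 + 4*h - 49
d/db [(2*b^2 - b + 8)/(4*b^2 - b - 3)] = (2*b^2 - 76*b + 11)/(16*b^4 - 8*b^3 - 23*b^2 + 6*b + 9)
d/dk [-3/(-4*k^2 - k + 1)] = 3*(-8*k - 1)/(4*k^2 + k - 1)^2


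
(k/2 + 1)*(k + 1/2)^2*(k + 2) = k^4/2 + 5*k^3/2 + 33*k^2/8 + 5*k/2 + 1/2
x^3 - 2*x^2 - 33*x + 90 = (x - 5)*(x - 3)*(x + 6)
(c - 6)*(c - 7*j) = c^2 - 7*c*j - 6*c + 42*j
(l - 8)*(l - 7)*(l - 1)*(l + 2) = l^4 - 14*l^3 + 39*l^2 + 86*l - 112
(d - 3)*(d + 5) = d^2 + 2*d - 15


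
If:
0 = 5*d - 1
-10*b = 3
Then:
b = -3/10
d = 1/5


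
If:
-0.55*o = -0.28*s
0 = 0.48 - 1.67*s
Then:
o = 0.15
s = 0.29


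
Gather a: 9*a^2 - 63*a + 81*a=9*a^2 + 18*a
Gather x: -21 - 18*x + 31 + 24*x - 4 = 6*x + 6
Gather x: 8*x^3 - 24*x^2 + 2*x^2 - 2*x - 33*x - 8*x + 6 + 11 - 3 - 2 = 8*x^3 - 22*x^2 - 43*x + 12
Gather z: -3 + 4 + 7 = 8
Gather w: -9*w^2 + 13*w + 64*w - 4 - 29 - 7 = -9*w^2 + 77*w - 40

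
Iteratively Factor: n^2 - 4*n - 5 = (n - 5)*(n + 1)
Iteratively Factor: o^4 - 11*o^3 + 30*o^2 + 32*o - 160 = (o + 2)*(o^3 - 13*o^2 + 56*o - 80) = (o - 4)*(o + 2)*(o^2 - 9*o + 20) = (o - 4)^2*(o + 2)*(o - 5)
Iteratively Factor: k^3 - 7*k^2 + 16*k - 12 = (k - 2)*(k^2 - 5*k + 6) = (k - 3)*(k - 2)*(k - 2)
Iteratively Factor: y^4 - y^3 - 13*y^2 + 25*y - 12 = (y + 4)*(y^3 - 5*y^2 + 7*y - 3) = (y - 3)*(y + 4)*(y^2 - 2*y + 1) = (y - 3)*(y - 1)*(y + 4)*(y - 1)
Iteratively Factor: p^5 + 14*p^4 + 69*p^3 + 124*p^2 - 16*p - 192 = (p - 1)*(p^4 + 15*p^3 + 84*p^2 + 208*p + 192) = (p - 1)*(p + 3)*(p^3 + 12*p^2 + 48*p + 64) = (p - 1)*(p + 3)*(p + 4)*(p^2 + 8*p + 16) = (p - 1)*(p + 3)*(p + 4)^2*(p + 4)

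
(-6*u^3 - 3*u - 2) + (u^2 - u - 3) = -6*u^3 + u^2 - 4*u - 5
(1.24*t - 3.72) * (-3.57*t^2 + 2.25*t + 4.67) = -4.4268*t^3 + 16.0704*t^2 - 2.5792*t - 17.3724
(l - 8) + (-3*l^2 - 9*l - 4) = -3*l^2 - 8*l - 12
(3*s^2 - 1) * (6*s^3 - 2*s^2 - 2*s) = 18*s^5 - 6*s^4 - 12*s^3 + 2*s^2 + 2*s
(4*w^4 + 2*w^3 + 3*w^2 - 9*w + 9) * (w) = 4*w^5 + 2*w^4 + 3*w^3 - 9*w^2 + 9*w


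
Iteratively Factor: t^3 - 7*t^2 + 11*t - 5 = (t - 1)*(t^2 - 6*t + 5) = (t - 5)*(t - 1)*(t - 1)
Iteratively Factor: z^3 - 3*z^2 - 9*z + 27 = (z - 3)*(z^2 - 9) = (z - 3)^2*(z + 3)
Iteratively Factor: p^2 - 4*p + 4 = (p - 2)*(p - 2)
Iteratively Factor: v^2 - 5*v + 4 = (v - 4)*(v - 1)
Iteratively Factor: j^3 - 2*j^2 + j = (j - 1)*(j^2 - j) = j*(j - 1)*(j - 1)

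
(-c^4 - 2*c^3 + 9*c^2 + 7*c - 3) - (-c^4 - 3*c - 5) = -2*c^3 + 9*c^2 + 10*c + 2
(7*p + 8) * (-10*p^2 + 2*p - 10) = -70*p^3 - 66*p^2 - 54*p - 80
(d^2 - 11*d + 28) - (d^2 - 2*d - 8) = 36 - 9*d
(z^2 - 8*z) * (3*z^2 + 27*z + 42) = 3*z^4 + 3*z^3 - 174*z^2 - 336*z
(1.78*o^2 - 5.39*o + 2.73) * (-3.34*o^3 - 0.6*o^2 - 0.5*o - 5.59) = -5.9452*o^5 + 16.9346*o^4 - 6.7742*o^3 - 8.8932*o^2 + 28.7651*o - 15.2607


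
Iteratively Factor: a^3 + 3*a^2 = (a)*(a^2 + 3*a) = a*(a + 3)*(a)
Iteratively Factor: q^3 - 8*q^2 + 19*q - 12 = (q - 1)*(q^2 - 7*q + 12) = (q - 3)*(q - 1)*(q - 4)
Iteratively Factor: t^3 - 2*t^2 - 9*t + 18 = (t - 2)*(t^2 - 9) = (t - 2)*(t + 3)*(t - 3)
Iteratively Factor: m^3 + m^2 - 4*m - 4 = (m + 2)*(m^2 - m - 2) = (m + 1)*(m + 2)*(m - 2)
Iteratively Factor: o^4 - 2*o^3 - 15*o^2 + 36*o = (o + 4)*(o^3 - 6*o^2 + 9*o) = o*(o + 4)*(o^2 - 6*o + 9) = o*(o - 3)*(o + 4)*(o - 3)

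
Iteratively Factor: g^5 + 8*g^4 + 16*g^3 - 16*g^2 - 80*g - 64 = (g + 2)*(g^4 + 6*g^3 + 4*g^2 - 24*g - 32) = (g + 2)^2*(g^3 + 4*g^2 - 4*g - 16) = (g - 2)*(g + 2)^2*(g^2 + 6*g + 8) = (g - 2)*(g + 2)^2*(g + 4)*(g + 2)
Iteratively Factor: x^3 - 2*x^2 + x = (x - 1)*(x^2 - x) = x*(x - 1)*(x - 1)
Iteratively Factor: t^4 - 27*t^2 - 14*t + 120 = (t - 2)*(t^3 + 2*t^2 - 23*t - 60) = (t - 5)*(t - 2)*(t^2 + 7*t + 12) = (t - 5)*(t - 2)*(t + 3)*(t + 4)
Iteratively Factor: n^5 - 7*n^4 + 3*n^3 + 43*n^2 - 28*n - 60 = (n - 3)*(n^4 - 4*n^3 - 9*n^2 + 16*n + 20) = (n - 3)*(n + 2)*(n^3 - 6*n^2 + 3*n + 10) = (n - 5)*(n - 3)*(n + 2)*(n^2 - n - 2) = (n - 5)*(n - 3)*(n - 2)*(n + 2)*(n + 1)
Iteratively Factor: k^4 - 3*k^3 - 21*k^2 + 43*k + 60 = (k - 5)*(k^3 + 2*k^2 - 11*k - 12) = (k - 5)*(k + 4)*(k^2 - 2*k - 3) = (k - 5)*(k - 3)*(k + 4)*(k + 1)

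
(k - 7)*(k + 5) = k^2 - 2*k - 35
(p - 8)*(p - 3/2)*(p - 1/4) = p^3 - 39*p^2/4 + 115*p/8 - 3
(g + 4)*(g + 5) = g^2 + 9*g + 20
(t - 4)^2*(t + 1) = t^3 - 7*t^2 + 8*t + 16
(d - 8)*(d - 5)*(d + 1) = d^3 - 12*d^2 + 27*d + 40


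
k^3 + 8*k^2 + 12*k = k*(k + 2)*(k + 6)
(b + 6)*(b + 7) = b^2 + 13*b + 42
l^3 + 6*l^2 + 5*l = l*(l + 1)*(l + 5)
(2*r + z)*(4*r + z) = 8*r^2 + 6*r*z + z^2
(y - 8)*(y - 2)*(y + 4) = y^3 - 6*y^2 - 24*y + 64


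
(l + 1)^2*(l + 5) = l^3 + 7*l^2 + 11*l + 5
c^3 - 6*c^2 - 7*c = c*(c - 7)*(c + 1)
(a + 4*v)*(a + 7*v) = a^2 + 11*a*v + 28*v^2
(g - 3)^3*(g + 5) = g^4 - 4*g^3 - 18*g^2 + 108*g - 135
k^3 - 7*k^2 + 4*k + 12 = (k - 6)*(k - 2)*(k + 1)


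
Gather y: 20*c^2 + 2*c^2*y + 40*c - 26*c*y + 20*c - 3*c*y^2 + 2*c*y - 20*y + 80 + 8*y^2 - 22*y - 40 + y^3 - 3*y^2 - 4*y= 20*c^2 + 60*c + y^3 + y^2*(5 - 3*c) + y*(2*c^2 - 24*c - 46) + 40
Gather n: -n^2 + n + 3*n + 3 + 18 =-n^2 + 4*n + 21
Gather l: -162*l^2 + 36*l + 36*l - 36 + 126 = -162*l^2 + 72*l + 90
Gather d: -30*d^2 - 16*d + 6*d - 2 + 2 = -30*d^2 - 10*d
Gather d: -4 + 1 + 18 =15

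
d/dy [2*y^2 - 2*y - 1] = 4*y - 2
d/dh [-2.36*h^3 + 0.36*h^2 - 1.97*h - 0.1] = -7.08*h^2 + 0.72*h - 1.97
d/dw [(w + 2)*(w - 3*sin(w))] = w - (w + 2)*(3*cos(w) - 1) - 3*sin(w)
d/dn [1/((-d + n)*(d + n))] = -2*n/(d^4 - 2*d^2*n^2 + n^4)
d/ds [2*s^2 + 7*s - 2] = 4*s + 7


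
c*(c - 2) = c^2 - 2*c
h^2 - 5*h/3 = h*(h - 5/3)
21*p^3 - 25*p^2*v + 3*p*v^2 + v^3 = (-3*p + v)*(-p + v)*(7*p + v)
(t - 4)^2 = t^2 - 8*t + 16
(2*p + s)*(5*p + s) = 10*p^2 + 7*p*s + s^2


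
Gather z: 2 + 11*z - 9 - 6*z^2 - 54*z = -6*z^2 - 43*z - 7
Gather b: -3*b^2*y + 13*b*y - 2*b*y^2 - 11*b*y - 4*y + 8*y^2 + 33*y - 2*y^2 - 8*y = -3*b^2*y + b*(-2*y^2 + 2*y) + 6*y^2 + 21*y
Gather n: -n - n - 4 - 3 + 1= -2*n - 6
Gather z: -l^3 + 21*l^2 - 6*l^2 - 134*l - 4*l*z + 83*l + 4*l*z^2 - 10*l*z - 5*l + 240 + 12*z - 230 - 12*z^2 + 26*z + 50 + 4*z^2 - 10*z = -l^3 + 15*l^2 - 56*l + z^2*(4*l - 8) + z*(28 - 14*l) + 60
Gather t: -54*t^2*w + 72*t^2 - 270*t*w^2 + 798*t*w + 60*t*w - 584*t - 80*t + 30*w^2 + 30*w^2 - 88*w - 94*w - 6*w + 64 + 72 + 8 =t^2*(72 - 54*w) + t*(-270*w^2 + 858*w - 664) + 60*w^2 - 188*w + 144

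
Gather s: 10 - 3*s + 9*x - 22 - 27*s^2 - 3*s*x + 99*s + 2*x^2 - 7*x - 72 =-27*s^2 + s*(96 - 3*x) + 2*x^2 + 2*x - 84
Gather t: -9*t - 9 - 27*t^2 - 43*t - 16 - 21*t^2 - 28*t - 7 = -48*t^2 - 80*t - 32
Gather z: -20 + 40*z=40*z - 20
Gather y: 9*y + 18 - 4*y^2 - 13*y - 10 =-4*y^2 - 4*y + 8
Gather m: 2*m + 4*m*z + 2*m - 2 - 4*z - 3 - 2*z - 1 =m*(4*z + 4) - 6*z - 6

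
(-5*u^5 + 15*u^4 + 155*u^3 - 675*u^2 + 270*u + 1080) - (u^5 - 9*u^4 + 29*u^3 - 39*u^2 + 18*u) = -6*u^5 + 24*u^4 + 126*u^3 - 636*u^2 + 252*u + 1080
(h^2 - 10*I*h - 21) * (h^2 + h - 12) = h^4 + h^3 - 10*I*h^3 - 33*h^2 - 10*I*h^2 - 21*h + 120*I*h + 252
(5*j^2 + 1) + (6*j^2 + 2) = 11*j^2 + 3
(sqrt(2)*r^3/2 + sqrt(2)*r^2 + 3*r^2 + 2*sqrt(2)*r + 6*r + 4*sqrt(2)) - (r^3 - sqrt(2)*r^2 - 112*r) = -r^3 + sqrt(2)*r^3/2 + 2*sqrt(2)*r^2 + 3*r^2 + 2*sqrt(2)*r + 118*r + 4*sqrt(2)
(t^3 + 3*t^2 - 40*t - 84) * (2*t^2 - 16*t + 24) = 2*t^5 - 10*t^4 - 104*t^3 + 544*t^2 + 384*t - 2016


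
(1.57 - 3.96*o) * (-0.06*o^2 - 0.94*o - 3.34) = 0.2376*o^3 + 3.6282*o^2 + 11.7506*o - 5.2438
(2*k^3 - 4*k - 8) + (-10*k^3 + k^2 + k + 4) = -8*k^3 + k^2 - 3*k - 4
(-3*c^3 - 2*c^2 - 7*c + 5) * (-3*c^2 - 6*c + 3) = 9*c^5 + 24*c^4 + 24*c^3 + 21*c^2 - 51*c + 15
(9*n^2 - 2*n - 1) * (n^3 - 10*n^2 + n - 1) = 9*n^5 - 92*n^4 + 28*n^3 - n^2 + n + 1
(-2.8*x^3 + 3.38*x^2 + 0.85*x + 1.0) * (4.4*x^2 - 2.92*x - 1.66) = -12.32*x^5 + 23.048*x^4 - 1.4816*x^3 - 3.6928*x^2 - 4.331*x - 1.66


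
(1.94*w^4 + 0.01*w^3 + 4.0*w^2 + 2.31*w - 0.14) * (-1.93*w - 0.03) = -3.7442*w^5 - 0.0775*w^4 - 7.7203*w^3 - 4.5783*w^2 + 0.2009*w + 0.0042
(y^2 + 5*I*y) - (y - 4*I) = y^2 - y + 5*I*y + 4*I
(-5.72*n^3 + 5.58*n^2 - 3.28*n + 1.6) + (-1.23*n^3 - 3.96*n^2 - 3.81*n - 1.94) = -6.95*n^3 + 1.62*n^2 - 7.09*n - 0.34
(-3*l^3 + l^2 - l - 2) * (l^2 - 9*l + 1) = -3*l^5 + 28*l^4 - 13*l^3 + 8*l^2 + 17*l - 2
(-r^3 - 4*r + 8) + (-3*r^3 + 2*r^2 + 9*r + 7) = -4*r^3 + 2*r^2 + 5*r + 15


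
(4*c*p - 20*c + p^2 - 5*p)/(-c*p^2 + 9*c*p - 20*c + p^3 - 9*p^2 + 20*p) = (4*c + p)/(-c*p + 4*c + p^2 - 4*p)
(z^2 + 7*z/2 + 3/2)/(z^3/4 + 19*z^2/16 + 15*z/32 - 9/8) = 16*(2*z^2 + 7*z + 3)/(8*z^3 + 38*z^2 + 15*z - 36)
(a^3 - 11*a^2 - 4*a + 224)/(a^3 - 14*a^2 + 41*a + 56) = (a + 4)/(a + 1)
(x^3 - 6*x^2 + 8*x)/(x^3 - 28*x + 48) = x/(x + 6)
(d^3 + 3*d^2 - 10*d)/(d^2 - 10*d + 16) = d*(d + 5)/(d - 8)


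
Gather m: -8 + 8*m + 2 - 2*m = 6*m - 6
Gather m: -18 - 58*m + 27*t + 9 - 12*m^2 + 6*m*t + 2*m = -12*m^2 + m*(6*t - 56) + 27*t - 9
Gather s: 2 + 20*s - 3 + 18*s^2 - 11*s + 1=18*s^2 + 9*s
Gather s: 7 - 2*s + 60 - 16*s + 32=99 - 18*s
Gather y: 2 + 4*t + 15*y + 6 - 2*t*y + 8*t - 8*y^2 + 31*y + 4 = 12*t - 8*y^2 + y*(46 - 2*t) + 12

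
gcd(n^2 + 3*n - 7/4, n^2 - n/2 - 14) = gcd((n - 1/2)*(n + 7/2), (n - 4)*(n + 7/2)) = n + 7/2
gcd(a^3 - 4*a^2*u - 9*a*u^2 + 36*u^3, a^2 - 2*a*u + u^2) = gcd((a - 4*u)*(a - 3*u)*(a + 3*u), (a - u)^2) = 1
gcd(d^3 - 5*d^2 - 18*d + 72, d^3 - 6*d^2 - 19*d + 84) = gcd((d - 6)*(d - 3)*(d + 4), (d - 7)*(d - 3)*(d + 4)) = d^2 + d - 12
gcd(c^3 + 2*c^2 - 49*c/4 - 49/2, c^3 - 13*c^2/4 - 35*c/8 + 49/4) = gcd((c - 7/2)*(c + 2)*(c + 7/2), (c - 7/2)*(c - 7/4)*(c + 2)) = c^2 - 3*c/2 - 7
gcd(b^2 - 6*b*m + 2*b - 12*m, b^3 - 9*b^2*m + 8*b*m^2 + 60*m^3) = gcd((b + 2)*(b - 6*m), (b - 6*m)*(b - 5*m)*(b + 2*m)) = b - 6*m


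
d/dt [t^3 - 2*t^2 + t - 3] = 3*t^2 - 4*t + 1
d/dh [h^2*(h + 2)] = h*(3*h + 4)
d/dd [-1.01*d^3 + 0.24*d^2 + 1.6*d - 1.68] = -3.03*d^2 + 0.48*d + 1.6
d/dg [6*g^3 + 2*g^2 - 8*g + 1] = 18*g^2 + 4*g - 8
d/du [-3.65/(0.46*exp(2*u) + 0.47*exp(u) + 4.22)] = (3.358*exp(u) + 1.7155)*exp(u)/(0.46*exp(2*u) + 0.47*exp(u) + 4.22)^2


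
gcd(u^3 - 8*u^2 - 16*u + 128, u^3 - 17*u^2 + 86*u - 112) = u - 8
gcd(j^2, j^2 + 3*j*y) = j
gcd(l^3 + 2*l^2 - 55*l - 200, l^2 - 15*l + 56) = l - 8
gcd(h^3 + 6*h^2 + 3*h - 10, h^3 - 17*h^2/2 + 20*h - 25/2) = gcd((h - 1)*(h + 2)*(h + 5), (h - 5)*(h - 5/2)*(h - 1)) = h - 1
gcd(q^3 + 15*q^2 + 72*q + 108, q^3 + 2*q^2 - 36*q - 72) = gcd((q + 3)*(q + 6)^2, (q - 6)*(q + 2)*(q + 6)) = q + 6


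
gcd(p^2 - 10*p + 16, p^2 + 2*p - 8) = p - 2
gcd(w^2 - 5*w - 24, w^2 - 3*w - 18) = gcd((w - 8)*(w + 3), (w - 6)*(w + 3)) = w + 3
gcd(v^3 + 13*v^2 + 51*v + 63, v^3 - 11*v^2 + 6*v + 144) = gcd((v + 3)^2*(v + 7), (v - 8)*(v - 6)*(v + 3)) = v + 3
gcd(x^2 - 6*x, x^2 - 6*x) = x^2 - 6*x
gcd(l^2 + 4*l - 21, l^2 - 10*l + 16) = 1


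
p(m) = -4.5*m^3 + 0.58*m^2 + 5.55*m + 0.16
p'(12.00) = -1924.53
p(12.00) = -7625.72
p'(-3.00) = -119.43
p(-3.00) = 110.23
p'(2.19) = -56.66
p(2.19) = -32.17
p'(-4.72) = -300.68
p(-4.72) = 460.08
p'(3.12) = -122.25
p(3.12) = -113.55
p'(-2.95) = -115.36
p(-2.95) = 104.36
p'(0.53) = 2.37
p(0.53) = 2.59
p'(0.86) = -3.44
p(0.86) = 2.50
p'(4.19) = -226.60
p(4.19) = -297.42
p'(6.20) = -506.20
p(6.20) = -1015.61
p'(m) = -13.5*m^2 + 1.16*m + 5.55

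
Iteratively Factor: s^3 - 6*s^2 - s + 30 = (s + 2)*(s^2 - 8*s + 15) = (s - 3)*(s + 2)*(s - 5)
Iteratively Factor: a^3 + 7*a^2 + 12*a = (a)*(a^2 + 7*a + 12) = a*(a + 4)*(a + 3)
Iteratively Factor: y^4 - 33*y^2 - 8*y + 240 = (y - 3)*(y^3 + 3*y^2 - 24*y - 80) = (y - 5)*(y - 3)*(y^2 + 8*y + 16) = (y - 5)*(y - 3)*(y + 4)*(y + 4)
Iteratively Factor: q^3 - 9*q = (q - 3)*(q^2 + 3*q) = (q - 3)*(q + 3)*(q)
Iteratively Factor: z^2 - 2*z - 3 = (z + 1)*(z - 3)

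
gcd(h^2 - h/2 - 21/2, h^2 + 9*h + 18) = h + 3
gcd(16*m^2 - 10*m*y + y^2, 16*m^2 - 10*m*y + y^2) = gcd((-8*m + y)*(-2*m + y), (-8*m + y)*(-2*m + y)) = 16*m^2 - 10*m*y + y^2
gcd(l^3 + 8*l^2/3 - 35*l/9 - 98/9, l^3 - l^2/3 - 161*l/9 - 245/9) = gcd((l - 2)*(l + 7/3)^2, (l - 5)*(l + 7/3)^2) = l^2 + 14*l/3 + 49/9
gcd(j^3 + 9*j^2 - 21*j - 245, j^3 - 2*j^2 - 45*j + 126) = j + 7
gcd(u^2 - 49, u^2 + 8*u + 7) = u + 7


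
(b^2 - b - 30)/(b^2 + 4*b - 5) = (b - 6)/(b - 1)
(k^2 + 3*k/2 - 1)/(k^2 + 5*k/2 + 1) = (2*k - 1)/(2*k + 1)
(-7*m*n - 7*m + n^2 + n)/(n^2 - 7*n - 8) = (-7*m + n)/(n - 8)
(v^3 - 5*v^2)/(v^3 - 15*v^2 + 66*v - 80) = v^2/(v^2 - 10*v + 16)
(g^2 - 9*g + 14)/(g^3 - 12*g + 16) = (g - 7)/(g^2 + 2*g - 8)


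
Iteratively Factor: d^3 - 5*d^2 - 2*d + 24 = (d - 4)*(d^2 - d - 6) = (d - 4)*(d + 2)*(d - 3)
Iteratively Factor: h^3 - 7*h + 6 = (h - 2)*(h^2 + 2*h - 3) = (h - 2)*(h + 3)*(h - 1)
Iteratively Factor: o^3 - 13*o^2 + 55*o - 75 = (o - 3)*(o^2 - 10*o + 25) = (o - 5)*(o - 3)*(o - 5)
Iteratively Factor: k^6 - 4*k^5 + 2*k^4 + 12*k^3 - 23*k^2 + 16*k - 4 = (k - 1)*(k^5 - 3*k^4 - k^3 + 11*k^2 - 12*k + 4) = (k - 1)^2*(k^4 - 2*k^3 - 3*k^2 + 8*k - 4) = (k - 1)^2*(k + 2)*(k^3 - 4*k^2 + 5*k - 2) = (k - 1)^3*(k + 2)*(k^2 - 3*k + 2) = (k - 2)*(k - 1)^3*(k + 2)*(k - 1)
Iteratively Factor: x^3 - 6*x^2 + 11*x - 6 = (x - 2)*(x^2 - 4*x + 3) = (x - 2)*(x - 1)*(x - 3)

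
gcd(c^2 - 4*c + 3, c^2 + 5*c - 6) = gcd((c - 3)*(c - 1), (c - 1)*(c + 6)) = c - 1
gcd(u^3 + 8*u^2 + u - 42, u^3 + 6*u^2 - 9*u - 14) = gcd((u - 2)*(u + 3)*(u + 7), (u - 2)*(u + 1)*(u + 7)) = u^2 + 5*u - 14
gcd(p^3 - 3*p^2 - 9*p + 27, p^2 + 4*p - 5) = 1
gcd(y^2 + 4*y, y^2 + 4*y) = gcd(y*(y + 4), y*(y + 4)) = y^2 + 4*y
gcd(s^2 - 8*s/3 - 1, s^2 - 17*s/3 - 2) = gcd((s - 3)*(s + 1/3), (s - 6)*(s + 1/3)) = s + 1/3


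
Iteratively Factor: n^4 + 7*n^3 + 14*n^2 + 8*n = (n + 1)*(n^3 + 6*n^2 + 8*n) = (n + 1)*(n + 2)*(n^2 + 4*n) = (n + 1)*(n + 2)*(n + 4)*(n)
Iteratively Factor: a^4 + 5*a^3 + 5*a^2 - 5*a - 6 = (a - 1)*(a^3 + 6*a^2 + 11*a + 6) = (a - 1)*(a + 3)*(a^2 + 3*a + 2) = (a - 1)*(a + 2)*(a + 3)*(a + 1)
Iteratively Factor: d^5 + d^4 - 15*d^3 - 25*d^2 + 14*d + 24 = (d - 4)*(d^4 + 5*d^3 + 5*d^2 - 5*d - 6) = (d - 4)*(d - 1)*(d^3 + 6*d^2 + 11*d + 6) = (d - 4)*(d - 1)*(d + 3)*(d^2 + 3*d + 2) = (d - 4)*(d - 1)*(d + 1)*(d + 3)*(d + 2)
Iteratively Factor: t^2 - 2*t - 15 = (t - 5)*(t + 3)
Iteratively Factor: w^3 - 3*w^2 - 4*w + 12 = (w - 2)*(w^2 - w - 6) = (w - 3)*(w - 2)*(w + 2)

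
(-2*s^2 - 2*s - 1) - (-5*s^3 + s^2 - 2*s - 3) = 5*s^3 - 3*s^2 + 2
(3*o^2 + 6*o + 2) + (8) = 3*o^2 + 6*o + 10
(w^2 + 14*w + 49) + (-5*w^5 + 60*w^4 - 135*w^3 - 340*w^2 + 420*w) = -5*w^5 + 60*w^4 - 135*w^3 - 339*w^2 + 434*w + 49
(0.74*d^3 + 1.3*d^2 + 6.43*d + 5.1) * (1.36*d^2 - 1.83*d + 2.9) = 1.0064*d^5 + 0.4138*d^4 + 8.5118*d^3 - 1.0609*d^2 + 9.314*d + 14.79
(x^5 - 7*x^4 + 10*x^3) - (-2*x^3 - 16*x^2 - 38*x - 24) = x^5 - 7*x^4 + 12*x^3 + 16*x^2 + 38*x + 24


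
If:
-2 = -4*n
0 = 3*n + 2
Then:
No Solution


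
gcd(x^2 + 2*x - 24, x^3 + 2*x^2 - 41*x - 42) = 1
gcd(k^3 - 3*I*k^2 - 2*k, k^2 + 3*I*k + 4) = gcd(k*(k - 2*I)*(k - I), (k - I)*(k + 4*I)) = k - I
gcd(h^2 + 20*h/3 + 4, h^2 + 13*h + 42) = h + 6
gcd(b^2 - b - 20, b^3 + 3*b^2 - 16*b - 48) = b + 4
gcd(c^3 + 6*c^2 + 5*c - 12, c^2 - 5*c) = 1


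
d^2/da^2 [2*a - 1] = 0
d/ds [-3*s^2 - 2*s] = -6*s - 2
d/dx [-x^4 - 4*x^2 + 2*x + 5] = -4*x^3 - 8*x + 2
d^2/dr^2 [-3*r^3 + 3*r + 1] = -18*r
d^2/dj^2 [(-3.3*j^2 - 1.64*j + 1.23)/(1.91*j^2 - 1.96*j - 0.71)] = (-1.4210854715202e-14*j^4 - 36.673528*j^3 + 0.0721980000000144*j^2 - 40.971792*j + 14.02373)/(6.967871*j^6 - 21.450828*j^5 + 14.241915*j^4 + 8.4182*j^3 - 5.294115*j^2 - 2.964108*j - 0.357911)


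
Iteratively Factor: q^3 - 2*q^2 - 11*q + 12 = (q + 3)*(q^2 - 5*q + 4) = (q - 4)*(q + 3)*(q - 1)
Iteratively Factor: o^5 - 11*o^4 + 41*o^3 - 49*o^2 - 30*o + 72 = (o - 3)*(o^4 - 8*o^3 + 17*o^2 + 2*o - 24) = (o - 3)*(o - 2)*(o^3 - 6*o^2 + 5*o + 12) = (o - 4)*(o - 3)*(o - 2)*(o^2 - 2*o - 3) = (o - 4)*(o - 3)*(o - 2)*(o + 1)*(o - 3)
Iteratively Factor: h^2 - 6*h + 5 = (h - 5)*(h - 1)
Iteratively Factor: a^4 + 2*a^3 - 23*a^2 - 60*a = (a - 5)*(a^3 + 7*a^2 + 12*a) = a*(a - 5)*(a^2 + 7*a + 12) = a*(a - 5)*(a + 4)*(a + 3)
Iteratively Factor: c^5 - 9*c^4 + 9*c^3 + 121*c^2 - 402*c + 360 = (c - 3)*(c^4 - 6*c^3 - 9*c^2 + 94*c - 120) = (c - 3)^2*(c^3 - 3*c^2 - 18*c + 40) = (c - 5)*(c - 3)^2*(c^2 + 2*c - 8) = (c - 5)*(c - 3)^2*(c + 4)*(c - 2)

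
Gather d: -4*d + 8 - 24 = -4*d - 16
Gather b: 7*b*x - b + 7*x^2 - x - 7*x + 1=b*(7*x - 1) + 7*x^2 - 8*x + 1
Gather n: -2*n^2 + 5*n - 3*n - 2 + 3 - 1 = -2*n^2 + 2*n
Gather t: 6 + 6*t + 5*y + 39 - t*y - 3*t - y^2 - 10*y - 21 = t*(3 - y) - y^2 - 5*y + 24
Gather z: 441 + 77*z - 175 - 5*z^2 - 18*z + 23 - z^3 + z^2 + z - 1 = -z^3 - 4*z^2 + 60*z + 288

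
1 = 1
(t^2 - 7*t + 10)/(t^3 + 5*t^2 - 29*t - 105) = (t - 2)/(t^2 + 10*t + 21)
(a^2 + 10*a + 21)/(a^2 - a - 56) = (a + 3)/(a - 8)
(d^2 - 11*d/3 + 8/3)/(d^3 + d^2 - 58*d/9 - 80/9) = 3*(d - 1)/(3*d^2 + 11*d + 10)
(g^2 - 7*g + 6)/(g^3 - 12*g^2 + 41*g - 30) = 1/(g - 5)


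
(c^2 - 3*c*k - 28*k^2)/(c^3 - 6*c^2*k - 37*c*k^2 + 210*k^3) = (c + 4*k)/(c^2 + c*k - 30*k^2)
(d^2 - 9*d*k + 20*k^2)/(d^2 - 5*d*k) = (d - 4*k)/d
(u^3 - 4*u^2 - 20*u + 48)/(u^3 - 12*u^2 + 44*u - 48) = (u + 4)/(u - 4)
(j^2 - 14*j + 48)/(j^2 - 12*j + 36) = (j - 8)/(j - 6)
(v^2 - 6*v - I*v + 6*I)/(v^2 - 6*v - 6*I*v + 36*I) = (v - I)/(v - 6*I)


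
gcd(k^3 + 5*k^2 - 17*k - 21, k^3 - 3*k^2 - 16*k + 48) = k - 3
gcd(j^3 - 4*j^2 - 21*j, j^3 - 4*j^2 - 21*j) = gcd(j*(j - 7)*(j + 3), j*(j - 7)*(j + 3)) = j^3 - 4*j^2 - 21*j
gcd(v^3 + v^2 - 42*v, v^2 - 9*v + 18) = v - 6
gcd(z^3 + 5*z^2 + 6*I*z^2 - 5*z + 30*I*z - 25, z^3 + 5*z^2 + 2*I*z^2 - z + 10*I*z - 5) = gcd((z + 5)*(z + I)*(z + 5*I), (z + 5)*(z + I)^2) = z^2 + z*(5 + I) + 5*I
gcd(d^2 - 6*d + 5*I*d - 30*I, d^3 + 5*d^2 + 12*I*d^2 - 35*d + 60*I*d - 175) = d + 5*I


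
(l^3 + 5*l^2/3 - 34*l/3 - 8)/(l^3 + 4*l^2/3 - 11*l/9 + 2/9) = 3*(3*l^3 + 5*l^2 - 34*l - 24)/(9*l^3 + 12*l^2 - 11*l + 2)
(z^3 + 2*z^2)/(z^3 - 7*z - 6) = z^2/(z^2 - 2*z - 3)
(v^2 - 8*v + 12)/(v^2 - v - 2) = (v - 6)/(v + 1)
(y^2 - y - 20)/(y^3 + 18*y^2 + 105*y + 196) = (y - 5)/(y^2 + 14*y + 49)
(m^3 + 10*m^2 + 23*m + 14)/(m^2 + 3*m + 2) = m + 7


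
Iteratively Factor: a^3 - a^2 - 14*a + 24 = (a - 3)*(a^2 + 2*a - 8) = (a - 3)*(a + 4)*(a - 2)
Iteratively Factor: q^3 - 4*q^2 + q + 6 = (q - 3)*(q^2 - q - 2) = (q - 3)*(q - 2)*(q + 1)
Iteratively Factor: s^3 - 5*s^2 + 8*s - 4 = (s - 1)*(s^2 - 4*s + 4) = (s - 2)*(s - 1)*(s - 2)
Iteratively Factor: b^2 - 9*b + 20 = (b - 5)*(b - 4)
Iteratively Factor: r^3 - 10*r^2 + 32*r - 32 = (r - 4)*(r^2 - 6*r + 8) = (r - 4)^2*(r - 2)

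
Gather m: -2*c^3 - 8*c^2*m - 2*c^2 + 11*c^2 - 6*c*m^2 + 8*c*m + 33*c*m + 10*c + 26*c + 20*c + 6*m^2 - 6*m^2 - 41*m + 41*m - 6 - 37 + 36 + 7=-2*c^3 + 9*c^2 - 6*c*m^2 + 56*c + m*(-8*c^2 + 41*c)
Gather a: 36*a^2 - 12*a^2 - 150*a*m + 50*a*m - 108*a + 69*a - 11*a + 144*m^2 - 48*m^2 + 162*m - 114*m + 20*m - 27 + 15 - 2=24*a^2 + a*(-100*m - 50) + 96*m^2 + 68*m - 14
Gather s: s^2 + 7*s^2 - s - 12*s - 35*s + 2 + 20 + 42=8*s^2 - 48*s + 64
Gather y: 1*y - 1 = y - 1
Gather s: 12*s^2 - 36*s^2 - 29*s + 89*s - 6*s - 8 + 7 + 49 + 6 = -24*s^2 + 54*s + 54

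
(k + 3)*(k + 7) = k^2 + 10*k + 21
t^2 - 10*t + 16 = (t - 8)*(t - 2)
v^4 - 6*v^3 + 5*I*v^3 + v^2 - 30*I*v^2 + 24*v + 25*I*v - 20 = (v - 5)*(v - 1)*(v + I)*(v + 4*I)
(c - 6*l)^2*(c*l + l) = c^3*l - 12*c^2*l^2 + c^2*l + 36*c*l^3 - 12*c*l^2 + 36*l^3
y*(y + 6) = y^2 + 6*y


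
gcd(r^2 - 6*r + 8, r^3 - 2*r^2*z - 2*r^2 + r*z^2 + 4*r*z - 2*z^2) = r - 2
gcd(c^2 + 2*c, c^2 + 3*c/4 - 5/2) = c + 2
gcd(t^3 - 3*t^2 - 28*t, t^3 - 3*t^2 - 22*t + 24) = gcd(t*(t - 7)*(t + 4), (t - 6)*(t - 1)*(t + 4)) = t + 4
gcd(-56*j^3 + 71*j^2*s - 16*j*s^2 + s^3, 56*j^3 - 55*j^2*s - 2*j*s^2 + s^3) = 8*j^2 - 9*j*s + s^2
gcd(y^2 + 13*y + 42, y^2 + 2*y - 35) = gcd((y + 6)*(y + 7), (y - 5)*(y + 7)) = y + 7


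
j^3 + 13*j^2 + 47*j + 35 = (j + 1)*(j + 5)*(j + 7)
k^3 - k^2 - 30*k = k*(k - 6)*(k + 5)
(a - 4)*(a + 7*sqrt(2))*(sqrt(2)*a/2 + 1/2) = sqrt(2)*a^3/2 - 2*sqrt(2)*a^2 + 15*a^2/2 - 30*a + 7*sqrt(2)*a/2 - 14*sqrt(2)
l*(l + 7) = l^2 + 7*l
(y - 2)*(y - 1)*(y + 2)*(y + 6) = y^4 + 5*y^3 - 10*y^2 - 20*y + 24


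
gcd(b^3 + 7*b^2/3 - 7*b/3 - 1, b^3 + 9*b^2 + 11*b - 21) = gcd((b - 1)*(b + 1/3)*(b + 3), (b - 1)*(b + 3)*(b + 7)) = b^2 + 2*b - 3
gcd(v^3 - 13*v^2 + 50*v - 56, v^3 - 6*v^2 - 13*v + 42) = v^2 - 9*v + 14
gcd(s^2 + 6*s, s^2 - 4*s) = s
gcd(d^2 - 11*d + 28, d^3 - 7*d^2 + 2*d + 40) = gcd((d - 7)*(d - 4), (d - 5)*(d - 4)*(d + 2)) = d - 4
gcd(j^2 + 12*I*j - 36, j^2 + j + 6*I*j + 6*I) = j + 6*I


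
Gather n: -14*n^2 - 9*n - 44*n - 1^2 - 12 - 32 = -14*n^2 - 53*n - 45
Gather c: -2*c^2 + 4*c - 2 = -2*c^2 + 4*c - 2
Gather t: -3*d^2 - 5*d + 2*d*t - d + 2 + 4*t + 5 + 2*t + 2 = -3*d^2 - 6*d + t*(2*d + 6) + 9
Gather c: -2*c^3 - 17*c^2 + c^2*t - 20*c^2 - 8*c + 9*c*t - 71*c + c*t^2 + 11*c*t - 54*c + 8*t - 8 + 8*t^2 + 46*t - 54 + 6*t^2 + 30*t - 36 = -2*c^3 + c^2*(t - 37) + c*(t^2 + 20*t - 133) + 14*t^2 + 84*t - 98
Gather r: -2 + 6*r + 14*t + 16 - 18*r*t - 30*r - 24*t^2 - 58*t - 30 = r*(-18*t - 24) - 24*t^2 - 44*t - 16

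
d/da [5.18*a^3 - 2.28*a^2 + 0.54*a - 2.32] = 15.54*a^2 - 4.56*a + 0.54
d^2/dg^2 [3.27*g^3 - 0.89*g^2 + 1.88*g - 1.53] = 19.62*g - 1.78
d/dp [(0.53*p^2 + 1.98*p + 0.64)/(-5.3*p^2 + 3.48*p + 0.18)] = (12.3384*p^2 + 6.9748*p - 1.8708)/(28.09*p^4 - 36.888*p^3 + 10.2024*p^2 + 1.2528*p + 0.0324)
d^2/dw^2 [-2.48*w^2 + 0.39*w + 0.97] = -4.96000000000000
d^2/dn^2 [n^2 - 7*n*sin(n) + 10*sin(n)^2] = 7*n*sin(n) - 40*sin(n)^2 - 14*cos(n) + 22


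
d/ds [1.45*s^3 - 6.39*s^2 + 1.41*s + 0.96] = 4.35*s^2 - 12.78*s + 1.41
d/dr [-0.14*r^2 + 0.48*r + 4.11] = 0.48 - 0.28*r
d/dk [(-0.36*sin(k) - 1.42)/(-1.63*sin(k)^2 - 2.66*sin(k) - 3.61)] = (-4.6292*sin(k) + 0.2934*cos(2*k) - 2.771)*cos(k)/(1.63*sin(k)^2 + 2.66*sin(k) + 3.61)^2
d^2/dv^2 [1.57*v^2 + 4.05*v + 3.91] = 3.14000000000000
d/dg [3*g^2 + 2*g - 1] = 6*g + 2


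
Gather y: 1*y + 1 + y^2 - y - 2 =y^2 - 1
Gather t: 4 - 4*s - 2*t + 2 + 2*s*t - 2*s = -6*s + t*(2*s - 2) + 6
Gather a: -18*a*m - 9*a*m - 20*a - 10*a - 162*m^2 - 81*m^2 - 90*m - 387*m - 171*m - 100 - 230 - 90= a*(-27*m - 30) - 243*m^2 - 648*m - 420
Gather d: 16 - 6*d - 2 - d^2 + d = -d^2 - 5*d + 14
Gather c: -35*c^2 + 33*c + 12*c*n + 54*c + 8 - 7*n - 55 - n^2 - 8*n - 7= -35*c^2 + c*(12*n + 87) - n^2 - 15*n - 54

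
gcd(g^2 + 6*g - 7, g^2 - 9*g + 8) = g - 1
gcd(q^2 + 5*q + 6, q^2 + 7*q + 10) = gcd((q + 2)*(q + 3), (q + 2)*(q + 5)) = q + 2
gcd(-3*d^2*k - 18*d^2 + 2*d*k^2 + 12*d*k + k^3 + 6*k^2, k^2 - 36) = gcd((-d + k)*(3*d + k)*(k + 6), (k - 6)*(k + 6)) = k + 6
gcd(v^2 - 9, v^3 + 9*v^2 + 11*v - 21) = v + 3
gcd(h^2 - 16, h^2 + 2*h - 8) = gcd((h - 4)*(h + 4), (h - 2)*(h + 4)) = h + 4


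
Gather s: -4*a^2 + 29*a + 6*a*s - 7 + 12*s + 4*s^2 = -4*a^2 + 29*a + 4*s^2 + s*(6*a + 12) - 7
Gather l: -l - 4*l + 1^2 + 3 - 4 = -5*l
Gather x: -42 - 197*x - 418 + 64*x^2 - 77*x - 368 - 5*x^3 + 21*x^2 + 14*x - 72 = -5*x^3 + 85*x^2 - 260*x - 900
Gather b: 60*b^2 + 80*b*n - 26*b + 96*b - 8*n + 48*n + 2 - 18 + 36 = 60*b^2 + b*(80*n + 70) + 40*n + 20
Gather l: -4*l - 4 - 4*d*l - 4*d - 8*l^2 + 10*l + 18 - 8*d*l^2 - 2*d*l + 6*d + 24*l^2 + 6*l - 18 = 2*d + l^2*(16 - 8*d) + l*(12 - 6*d) - 4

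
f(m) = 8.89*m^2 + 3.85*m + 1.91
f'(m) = 17.78*m + 3.85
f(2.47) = 65.66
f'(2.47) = 47.77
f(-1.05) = 7.67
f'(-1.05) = -14.82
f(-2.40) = 43.88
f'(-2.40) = -38.82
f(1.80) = 37.64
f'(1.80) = 35.85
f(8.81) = 725.84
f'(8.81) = 160.49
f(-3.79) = 115.02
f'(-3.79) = -63.54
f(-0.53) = 2.37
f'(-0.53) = -5.57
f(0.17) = 2.82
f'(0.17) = 6.87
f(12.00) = 1328.27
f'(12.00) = 217.21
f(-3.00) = 70.37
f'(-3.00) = -49.49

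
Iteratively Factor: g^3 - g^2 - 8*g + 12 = (g - 2)*(g^2 + g - 6) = (g - 2)^2*(g + 3)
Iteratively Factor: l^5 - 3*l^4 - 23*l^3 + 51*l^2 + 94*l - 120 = (l - 1)*(l^4 - 2*l^3 - 25*l^2 + 26*l + 120) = (l - 1)*(l + 2)*(l^3 - 4*l^2 - 17*l + 60) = (l - 1)*(l + 2)*(l + 4)*(l^2 - 8*l + 15) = (l - 3)*(l - 1)*(l + 2)*(l + 4)*(l - 5)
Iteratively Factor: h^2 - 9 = (h + 3)*(h - 3)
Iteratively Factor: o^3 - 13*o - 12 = (o + 1)*(o^2 - o - 12) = (o + 1)*(o + 3)*(o - 4)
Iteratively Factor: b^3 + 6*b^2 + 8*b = (b + 4)*(b^2 + 2*b) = (b + 2)*(b + 4)*(b)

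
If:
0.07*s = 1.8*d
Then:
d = 0.0388888888888889*s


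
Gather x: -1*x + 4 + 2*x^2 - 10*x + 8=2*x^2 - 11*x + 12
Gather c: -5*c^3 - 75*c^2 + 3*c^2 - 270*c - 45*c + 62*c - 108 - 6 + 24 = -5*c^3 - 72*c^2 - 253*c - 90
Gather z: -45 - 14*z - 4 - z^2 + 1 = -z^2 - 14*z - 48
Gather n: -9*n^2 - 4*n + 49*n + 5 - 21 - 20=-9*n^2 + 45*n - 36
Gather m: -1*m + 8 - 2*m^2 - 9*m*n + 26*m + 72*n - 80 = -2*m^2 + m*(25 - 9*n) + 72*n - 72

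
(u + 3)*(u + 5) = u^2 + 8*u + 15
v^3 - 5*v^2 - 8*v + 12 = (v - 6)*(v - 1)*(v + 2)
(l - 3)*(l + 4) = l^2 + l - 12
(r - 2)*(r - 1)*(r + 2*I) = r^3 - 3*r^2 + 2*I*r^2 + 2*r - 6*I*r + 4*I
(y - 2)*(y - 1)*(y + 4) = y^3 + y^2 - 10*y + 8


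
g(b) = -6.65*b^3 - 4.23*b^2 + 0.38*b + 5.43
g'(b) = -19.95*b^2 - 8.46*b + 0.38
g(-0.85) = 6.13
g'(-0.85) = -6.84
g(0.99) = -4.79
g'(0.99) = -27.55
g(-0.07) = 5.38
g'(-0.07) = 0.87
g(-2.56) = 88.30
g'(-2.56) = -108.71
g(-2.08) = 46.18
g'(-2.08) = -68.33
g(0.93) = -3.22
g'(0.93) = -24.74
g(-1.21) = 10.56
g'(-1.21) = -18.59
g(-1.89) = 34.50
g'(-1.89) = -54.89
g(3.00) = -211.05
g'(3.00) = -204.55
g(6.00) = -1580.97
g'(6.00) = -768.58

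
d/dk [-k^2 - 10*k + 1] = -2*k - 10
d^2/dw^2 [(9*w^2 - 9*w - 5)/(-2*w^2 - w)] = 2*(54*w^3 + 60*w^2 + 30*w + 5)/(w^3*(8*w^3 + 12*w^2 + 6*w + 1))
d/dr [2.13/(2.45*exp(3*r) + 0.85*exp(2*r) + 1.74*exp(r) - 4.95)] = (-15.6555*exp(2*r) - 3.621*exp(r) - 3.7062)*exp(r)/(2.45*exp(3*r) + 0.85*exp(2*r) + 1.74*exp(r) - 4.95)^2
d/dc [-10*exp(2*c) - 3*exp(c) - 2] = (-20*exp(c) - 3)*exp(c)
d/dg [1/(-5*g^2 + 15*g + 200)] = (2*g - 3)/(5*(-g^2 + 3*g + 40)^2)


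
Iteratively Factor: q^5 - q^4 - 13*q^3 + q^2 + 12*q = (q + 1)*(q^4 - 2*q^3 - 11*q^2 + 12*q) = (q - 1)*(q + 1)*(q^3 - q^2 - 12*q) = q*(q - 1)*(q + 1)*(q^2 - q - 12) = q*(q - 1)*(q + 1)*(q + 3)*(q - 4)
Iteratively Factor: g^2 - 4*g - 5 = (g + 1)*(g - 5)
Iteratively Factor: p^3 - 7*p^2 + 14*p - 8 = (p - 2)*(p^2 - 5*p + 4) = (p - 4)*(p - 2)*(p - 1)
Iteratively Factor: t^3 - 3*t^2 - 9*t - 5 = (t + 1)*(t^2 - 4*t - 5) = (t + 1)^2*(t - 5)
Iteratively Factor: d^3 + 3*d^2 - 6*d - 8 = (d + 1)*(d^2 + 2*d - 8) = (d - 2)*(d + 1)*(d + 4)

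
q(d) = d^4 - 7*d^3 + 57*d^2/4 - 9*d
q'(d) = 4*d^3 - 21*d^2 + 57*d/2 - 9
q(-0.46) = 7.88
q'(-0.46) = -26.94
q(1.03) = -0.68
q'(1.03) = 2.45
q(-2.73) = 328.74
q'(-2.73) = -324.70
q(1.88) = -0.58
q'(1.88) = -3.06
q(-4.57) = 1443.03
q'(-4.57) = -959.60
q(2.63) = -4.60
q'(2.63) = -6.53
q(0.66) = -1.56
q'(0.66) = 1.81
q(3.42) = -7.31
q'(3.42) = 2.85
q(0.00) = 0.00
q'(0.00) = -9.00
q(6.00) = 243.00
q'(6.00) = 270.00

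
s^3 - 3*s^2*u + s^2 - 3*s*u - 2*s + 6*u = (s - 1)*(s + 2)*(s - 3*u)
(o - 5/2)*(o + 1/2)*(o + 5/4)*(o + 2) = o^4 + 5*o^3/4 - 21*o^2/4 - 145*o/16 - 25/8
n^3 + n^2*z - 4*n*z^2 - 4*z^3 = (n - 2*z)*(n + z)*(n + 2*z)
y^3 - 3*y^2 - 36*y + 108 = (y - 6)*(y - 3)*(y + 6)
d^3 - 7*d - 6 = (d - 3)*(d + 1)*(d + 2)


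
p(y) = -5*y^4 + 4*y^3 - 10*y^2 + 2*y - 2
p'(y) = -20*y^3 + 12*y^2 - 20*y + 2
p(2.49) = -189.47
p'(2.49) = -282.16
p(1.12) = -14.55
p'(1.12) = -33.45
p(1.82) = -62.23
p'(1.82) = -115.22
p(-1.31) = -45.50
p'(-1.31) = 93.76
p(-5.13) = -4278.35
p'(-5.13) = 3120.52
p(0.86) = -7.87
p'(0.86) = -19.05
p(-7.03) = -14112.11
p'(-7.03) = 7684.23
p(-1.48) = -63.82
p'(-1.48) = 122.72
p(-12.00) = -112058.00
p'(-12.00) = 36530.00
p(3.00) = -383.00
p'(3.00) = -490.00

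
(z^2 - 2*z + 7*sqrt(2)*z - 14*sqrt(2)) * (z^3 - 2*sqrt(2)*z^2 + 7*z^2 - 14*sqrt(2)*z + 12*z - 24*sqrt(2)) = z^5 + 5*z^4 + 5*sqrt(2)*z^4 - 30*z^3 + 25*sqrt(2)*z^3 - 164*z^2 - 10*sqrt(2)*z^2 - 120*sqrt(2)*z + 56*z + 672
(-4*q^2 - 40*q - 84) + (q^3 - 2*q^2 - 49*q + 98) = q^3 - 6*q^2 - 89*q + 14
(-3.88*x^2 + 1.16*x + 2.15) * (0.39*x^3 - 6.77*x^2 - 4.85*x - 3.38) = -1.5132*x^5 + 26.72*x^4 + 11.8033*x^3 - 7.0671*x^2 - 14.3483*x - 7.267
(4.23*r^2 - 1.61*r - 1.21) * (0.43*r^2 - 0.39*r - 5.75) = 1.8189*r^4 - 2.342*r^3 - 24.2149*r^2 + 9.7294*r + 6.9575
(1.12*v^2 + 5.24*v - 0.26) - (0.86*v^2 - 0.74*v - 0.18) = 0.26*v^2 + 5.98*v - 0.08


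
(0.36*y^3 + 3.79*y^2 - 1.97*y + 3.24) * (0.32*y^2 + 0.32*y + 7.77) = 0.1152*y^5 + 1.328*y^4 + 3.3796*y^3 + 29.8547*y^2 - 14.2701*y + 25.1748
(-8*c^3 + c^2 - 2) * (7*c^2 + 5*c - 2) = -56*c^5 - 33*c^4 + 21*c^3 - 16*c^2 - 10*c + 4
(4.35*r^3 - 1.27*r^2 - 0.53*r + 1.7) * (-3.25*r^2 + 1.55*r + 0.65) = -14.1375*r^5 + 10.87*r^4 + 2.5815*r^3 - 7.172*r^2 + 2.2905*r + 1.105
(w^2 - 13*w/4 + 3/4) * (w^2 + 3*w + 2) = w^4 - w^3/4 - 7*w^2 - 17*w/4 + 3/2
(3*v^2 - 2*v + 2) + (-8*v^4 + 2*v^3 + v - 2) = -8*v^4 + 2*v^3 + 3*v^2 - v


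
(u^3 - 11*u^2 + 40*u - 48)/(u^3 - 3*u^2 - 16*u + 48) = (u - 4)/(u + 4)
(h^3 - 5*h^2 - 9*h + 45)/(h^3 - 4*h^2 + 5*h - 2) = (h^3 - 5*h^2 - 9*h + 45)/(h^3 - 4*h^2 + 5*h - 2)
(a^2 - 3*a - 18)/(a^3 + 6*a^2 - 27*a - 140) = (a^2 - 3*a - 18)/(a^3 + 6*a^2 - 27*a - 140)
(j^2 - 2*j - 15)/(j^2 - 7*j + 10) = (j + 3)/(j - 2)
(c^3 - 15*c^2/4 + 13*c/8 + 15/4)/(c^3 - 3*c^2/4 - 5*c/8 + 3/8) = (2*c^2 - 9*c + 10)/(2*c^2 - 3*c + 1)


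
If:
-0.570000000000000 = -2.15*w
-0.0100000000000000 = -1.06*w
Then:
No Solution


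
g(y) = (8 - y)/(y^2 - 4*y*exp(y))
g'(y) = (8 - y)*(4*y*exp(y) - 2*y + 4*exp(y))/(y^2 - 4*y*exp(y))^2 - 1/(y^2 - 4*y*exp(y))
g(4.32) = -0.00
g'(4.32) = 0.00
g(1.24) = -0.43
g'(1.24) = 0.86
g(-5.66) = 0.43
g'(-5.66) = 0.12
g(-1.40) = 2.81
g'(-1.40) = 1.73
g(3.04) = -0.02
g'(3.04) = 0.03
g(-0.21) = 11.32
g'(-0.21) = 45.19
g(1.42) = -0.31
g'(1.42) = 0.58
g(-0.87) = 4.00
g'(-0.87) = 3.09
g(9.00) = 0.00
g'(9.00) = 0.00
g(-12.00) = 0.14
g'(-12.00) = 0.02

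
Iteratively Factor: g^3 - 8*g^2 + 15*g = (g - 3)*(g^2 - 5*g) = g*(g - 3)*(g - 5)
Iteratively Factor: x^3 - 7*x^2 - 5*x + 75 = (x + 3)*(x^2 - 10*x + 25) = (x - 5)*(x + 3)*(x - 5)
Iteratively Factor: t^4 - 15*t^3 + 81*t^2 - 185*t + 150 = (t - 2)*(t^3 - 13*t^2 + 55*t - 75) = (t - 5)*(t - 2)*(t^2 - 8*t + 15) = (t - 5)^2*(t - 2)*(t - 3)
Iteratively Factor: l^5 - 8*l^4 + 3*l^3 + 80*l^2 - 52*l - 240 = (l - 5)*(l^4 - 3*l^3 - 12*l^2 + 20*l + 48) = (l - 5)*(l - 4)*(l^3 + l^2 - 8*l - 12) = (l - 5)*(l - 4)*(l + 2)*(l^2 - l - 6) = (l - 5)*(l - 4)*(l + 2)^2*(l - 3)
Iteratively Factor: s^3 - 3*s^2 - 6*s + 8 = (s + 2)*(s^2 - 5*s + 4) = (s - 1)*(s + 2)*(s - 4)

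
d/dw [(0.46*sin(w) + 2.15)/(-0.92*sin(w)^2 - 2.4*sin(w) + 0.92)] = (0.4232*sin(w)^2 + 3.956*sin(w) + 5.5832)*cos(w)/(0.8464*sin(w)^4 + 4.416*sin(w)^3 + 4.0672*sin(w)^2 - 4.416*sin(w) + 0.8464)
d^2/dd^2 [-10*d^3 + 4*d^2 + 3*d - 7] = 8 - 60*d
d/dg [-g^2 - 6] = -2*g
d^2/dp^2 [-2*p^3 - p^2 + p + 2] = -12*p - 2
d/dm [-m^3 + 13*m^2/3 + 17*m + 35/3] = -3*m^2 + 26*m/3 + 17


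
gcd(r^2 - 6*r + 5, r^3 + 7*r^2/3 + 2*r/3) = 1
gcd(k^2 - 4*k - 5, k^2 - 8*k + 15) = k - 5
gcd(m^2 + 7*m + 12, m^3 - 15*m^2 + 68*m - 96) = 1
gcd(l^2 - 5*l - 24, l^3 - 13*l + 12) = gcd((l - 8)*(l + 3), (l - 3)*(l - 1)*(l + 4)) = 1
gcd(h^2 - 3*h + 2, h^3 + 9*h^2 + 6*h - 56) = h - 2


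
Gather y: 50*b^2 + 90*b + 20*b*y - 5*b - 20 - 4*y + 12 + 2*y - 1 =50*b^2 + 85*b + y*(20*b - 2) - 9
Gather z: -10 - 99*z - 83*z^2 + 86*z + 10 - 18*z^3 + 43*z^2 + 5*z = -18*z^3 - 40*z^2 - 8*z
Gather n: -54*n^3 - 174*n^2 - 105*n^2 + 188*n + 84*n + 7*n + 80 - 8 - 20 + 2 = -54*n^3 - 279*n^2 + 279*n + 54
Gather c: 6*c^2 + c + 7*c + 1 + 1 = 6*c^2 + 8*c + 2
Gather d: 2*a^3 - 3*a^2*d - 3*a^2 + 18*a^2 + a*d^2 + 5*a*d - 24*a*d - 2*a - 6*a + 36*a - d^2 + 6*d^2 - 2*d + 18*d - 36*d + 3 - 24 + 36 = 2*a^3 + 15*a^2 + 28*a + d^2*(a + 5) + d*(-3*a^2 - 19*a - 20) + 15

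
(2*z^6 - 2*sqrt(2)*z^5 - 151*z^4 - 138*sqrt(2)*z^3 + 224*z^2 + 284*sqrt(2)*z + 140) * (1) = 2*z^6 - 2*sqrt(2)*z^5 - 151*z^4 - 138*sqrt(2)*z^3 + 224*z^2 + 284*sqrt(2)*z + 140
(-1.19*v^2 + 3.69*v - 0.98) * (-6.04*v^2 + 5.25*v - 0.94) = 7.1876*v^4 - 28.5351*v^3 + 26.4103*v^2 - 8.6136*v + 0.9212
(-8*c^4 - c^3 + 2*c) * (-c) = 8*c^5 + c^4 - 2*c^2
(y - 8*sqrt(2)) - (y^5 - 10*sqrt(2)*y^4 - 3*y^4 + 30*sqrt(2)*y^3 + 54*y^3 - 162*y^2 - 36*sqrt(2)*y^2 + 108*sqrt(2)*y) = -y^5 + 3*y^4 + 10*sqrt(2)*y^4 - 54*y^3 - 30*sqrt(2)*y^3 + 36*sqrt(2)*y^2 + 162*y^2 - 108*sqrt(2)*y + y - 8*sqrt(2)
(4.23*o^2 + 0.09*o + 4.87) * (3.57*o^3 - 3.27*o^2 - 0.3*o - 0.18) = 15.1011*o^5 - 13.5108*o^4 + 15.8226*o^3 - 16.7133*o^2 - 1.4772*o - 0.8766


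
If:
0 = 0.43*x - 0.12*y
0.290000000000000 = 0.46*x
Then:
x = 0.63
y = 2.26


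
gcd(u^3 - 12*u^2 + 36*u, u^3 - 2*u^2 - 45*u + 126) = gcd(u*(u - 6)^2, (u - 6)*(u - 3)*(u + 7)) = u - 6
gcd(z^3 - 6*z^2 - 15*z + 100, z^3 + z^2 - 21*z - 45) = z - 5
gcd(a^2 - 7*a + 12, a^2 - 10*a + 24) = a - 4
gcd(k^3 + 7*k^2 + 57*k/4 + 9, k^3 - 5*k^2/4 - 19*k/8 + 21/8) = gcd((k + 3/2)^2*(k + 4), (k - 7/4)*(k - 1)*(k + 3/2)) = k + 3/2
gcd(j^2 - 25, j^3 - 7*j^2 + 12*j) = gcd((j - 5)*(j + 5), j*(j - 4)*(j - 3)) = 1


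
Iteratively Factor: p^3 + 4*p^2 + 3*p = (p)*(p^2 + 4*p + 3) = p*(p + 3)*(p + 1)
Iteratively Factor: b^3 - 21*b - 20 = (b - 5)*(b^2 + 5*b + 4) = (b - 5)*(b + 1)*(b + 4)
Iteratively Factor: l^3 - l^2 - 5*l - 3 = (l + 1)*(l^2 - 2*l - 3) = (l + 1)^2*(l - 3)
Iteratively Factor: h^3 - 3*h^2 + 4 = (h - 2)*(h^2 - h - 2) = (h - 2)*(h + 1)*(h - 2)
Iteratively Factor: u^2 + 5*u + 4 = (u + 4)*(u + 1)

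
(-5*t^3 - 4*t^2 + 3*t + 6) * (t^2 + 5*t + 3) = -5*t^5 - 29*t^4 - 32*t^3 + 9*t^2 + 39*t + 18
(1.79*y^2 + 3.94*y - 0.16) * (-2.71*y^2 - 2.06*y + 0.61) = -4.8509*y^4 - 14.3648*y^3 - 6.5909*y^2 + 2.733*y - 0.0976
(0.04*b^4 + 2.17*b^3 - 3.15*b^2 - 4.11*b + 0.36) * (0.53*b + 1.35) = 0.0212*b^5 + 1.2041*b^4 + 1.26*b^3 - 6.4308*b^2 - 5.3577*b + 0.486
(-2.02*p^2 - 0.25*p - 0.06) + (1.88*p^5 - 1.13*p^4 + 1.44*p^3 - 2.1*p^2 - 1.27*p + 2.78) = 1.88*p^5 - 1.13*p^4 + 1.44*p^3 - 4.12*p^2 - 1.52*p + 2.72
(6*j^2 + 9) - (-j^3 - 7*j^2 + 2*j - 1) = j^3 + 13*j^2 - 2*j + 10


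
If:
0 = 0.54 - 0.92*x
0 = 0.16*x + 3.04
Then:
No Solution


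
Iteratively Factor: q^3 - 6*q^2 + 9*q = (q - 3)*(q^2 - 3*q) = (q - 3)^2*(q)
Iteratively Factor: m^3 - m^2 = (m - 1)*(m^2) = m*(m - 1)*(m)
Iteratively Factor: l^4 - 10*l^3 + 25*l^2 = (l - 5)*(l^3 - 5*l^2) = (l - 5)^2*(l^2) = l*(l - 5)^2*(l)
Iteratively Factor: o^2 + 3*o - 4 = (o + 4)*(o - 1)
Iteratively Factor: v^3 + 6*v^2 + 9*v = (v)*(v^2 + 6*v + 9) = v*(v + 3)*(v + 3)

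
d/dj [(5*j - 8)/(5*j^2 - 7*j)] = (-25*j^2 + 80*j - 56)/(j^2*(25*j^2 - 70*j + 49))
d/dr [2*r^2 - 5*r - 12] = 4*r - 5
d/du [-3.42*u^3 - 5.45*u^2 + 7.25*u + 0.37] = -10.26*u^2 - 10.9*u + 7.25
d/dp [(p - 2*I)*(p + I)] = 2*p - I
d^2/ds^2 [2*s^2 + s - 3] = 4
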